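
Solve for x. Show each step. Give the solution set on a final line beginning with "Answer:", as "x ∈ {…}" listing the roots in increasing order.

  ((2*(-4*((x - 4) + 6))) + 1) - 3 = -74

Step 1. [((2*(-4*((x - 4) + 6))) + 1) - 3 = -74] 3 comes off first (add 3). So sub: (2*(-4*((x - 4) + 6))) + 1 = -71.
Step 2. [(2*(-4*((x - 4) + 6))) + 1 = -71] subtract 1: x sits inside (… + 1). So sub: 2*(-4*((x - 4) + 6)) = -72.
Step 3. [2*(-4*((x - 4) + 6)) = -72] divide by the outer 2, so div: -4*((x - 4) + 6) = -36.
Step 4. [-4*((x - 4) + 6) = -36] LHS = -4·(…); ÷-4 both sides. So div: (x - 4) + 6 = 9.
Step 5. [(x - 4) + 6 = 9] subtract 6: x sits inside (… + 6), so sub: x - 4 = 3.
Step 6. [x - 4 = 3] add 4: x sits inside (… - 4) ⇒ sub: x = 7.

Answer: x ∈ {7}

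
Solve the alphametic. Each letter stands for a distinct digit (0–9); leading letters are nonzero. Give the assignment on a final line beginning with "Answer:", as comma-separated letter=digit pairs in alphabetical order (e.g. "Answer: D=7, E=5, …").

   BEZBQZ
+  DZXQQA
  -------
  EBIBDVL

Step 1. [col 1: Z + A ≡ L (mod 10)] no forcing yet in column 1 (carry-in 0); Z=8 is free and consistent — try it. So Z=8.
Step 2. [col 1: Z + A ≡ L (mod 10)] column 1 (Z + A ≡ L (mod 10), carry-in 0) doesn't pin L yet; pick L=5 and continue. So L=5.
Step 3. [E] the sum has 7 digits but both addends have 6; that extra leading digit E is the final carry, namely 1. So E=1.
Step 4. [col 1: Z + A ≡ L (mod 10)] in column 1 we have Z+A≡L with carry-in 0; given Z=8, L=5 and digits 1,5,8 already taken and all letters distinct, that pins A to 7, so A=7.
Step 5. [col 2: Q + Q ≡ V (mod 10)] no forcing yet in column 2 (carry-in 1); Q=6 is free and consistent — try it, so Q=6.
Step 6. [col 2: Q + Q ≡ V (mod 10)] column 2: given Q=6, carry-in 1, and digits 1,5,6,7,8 already taken and all letters distinct, Q+Q≡V (mod 10) forces V=3. So V=3.
Step 7. [col 3: B + Q ≡ D (mod 10)] column 3 reads B+Q+carry(1)=D with Q=6; with digits 1,3,5,6,7,8 already taken and all letters distinct, the only value for D is 9. So D=9.
Step 8. [col 3: B + Q ≡ D (mod 10)] column 3: given Q=6, D=9, carry-in 1, and digits 1,3,5,6,7,8,9 already taken and all letters distinct, B+Q≡D (mod 10) forces B=2, so B=2.
Step 9. [col 4: Z + X ≡ B (mod 10)] from column 4 (Z=8, B=2, carry-in 0, digits 1,2,3,5,6,7,8,9 already taken and all letters distinct): X must equal 4. So X=4.
Step 10. [col 5: E + Z ≡ I (mod 10)] column 5: given E=1, Z=8, carry-in 1, and digits 1,2,3,4,5,6,7,8,9 already taken and all letters distinct, E+Z≡I (mod 10) forces I=0 ⇒ I=0.

Answer: A=7, B=2, D=9, E=1, I=0, L=5, Q=6, V=3, X=4, Z=8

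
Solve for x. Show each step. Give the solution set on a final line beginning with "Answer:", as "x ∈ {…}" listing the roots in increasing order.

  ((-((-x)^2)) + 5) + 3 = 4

Step 1. [((-((-x)^2)) + 5) + 3 = 4] the outer +3 inverts by subtracting 3, so sub: (-((-x)^2)) + 5 = 1.
Step 2. [(-((-x)^2)) + 5 = 1] the outer +5 inverts by subtracting 5. So sub: -((-x)^2) = -4.
Step 3. [-((-x)^2) = -4] flip signs both sides, so neg: (-x)^2 = 4.
Step 4. [(-x)^2 = 4] √ both sides: 4 ≥ 0 gives two branches, so sqrt: -x = 2 or -2.
Step 5. [-x = 2 or -2] LHS negated; negate both sides, so neg: x = -2 or 2.

Answer: x ∈ {-2, 2}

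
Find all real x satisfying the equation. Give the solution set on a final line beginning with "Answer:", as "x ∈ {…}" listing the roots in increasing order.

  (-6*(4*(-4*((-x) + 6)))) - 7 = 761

Step 1. [(-6*(4*(-4*((-x) + 6)))) - 7 = 761] -7 is outermost — add 7 both sides ⇒ sub: -6*(4*(-4*((-x) + 6))) = 768.
Step 2. [-6*(4*(-4*((-x) + 6))) = 768] leading coefficient -6: divide by -6, so div: 4*(-4*((-x) + 6)) = -128.
Step 3. [4*(-4*((-x) + 6)) = -128] LHS = 4·(…); ÷4 both sides, so div: -4*((-x) + 6) = -32.
Step 4. [-4*((-x) + 6) = -32] leading coefficient -4: divide by -4 ⇒ div: (-x) + 6 = 8.
Step 5. [(-x) + 6 = 8] peel the +6: subtract 6 from each side ⇒ sub: -x = 2.
Step 6. [-x = 2] LHS negated; negate both sides. So neg: x = -2.

Answer: x ∈ {-2}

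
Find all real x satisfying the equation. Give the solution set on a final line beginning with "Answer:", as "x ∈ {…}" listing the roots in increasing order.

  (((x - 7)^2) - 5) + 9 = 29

Step 1. [(((x - 7)^2) - 5) + 9 = 29] subtract 9: x sits inside (… + 9). So sub: ((x - 7)^2) - 5 = 20.
Step 2. [((x - 7)^2) - 5 = 20] peel the -5: add 5 from each side. So sub: (x - 7)^2 = 25.
Step 3. [(x - 7)^2 = 25] LHS squared, RHS 25 ≥ 0: apply √ (±) ⇒ sqrt: x - 7 = 5 or -5.
Step 4. [x - 7 = 5 or -5] add 7: x sits inside (… - 7), so sub: x = 12 or 2.

Answer: x ∈ {2, 12}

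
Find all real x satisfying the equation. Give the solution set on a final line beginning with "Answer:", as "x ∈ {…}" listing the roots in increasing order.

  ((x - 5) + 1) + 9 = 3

Step 1. [((x - 5) + 1) + 9 = 3] the outer +9 inverts by subtracting 9 ⇒ sub: (x - 5) + 1 = -6.
Step 2. [(x - 5) + 1 = -6] peel the +1: subtract 1 from each side ⇒ sub: x - 5 = -7.
Step 3. [x - 5 = -7] -5 is outermost — add 5 both sides ⇒ sub: x = -2.

Answer: x ∈ {-2}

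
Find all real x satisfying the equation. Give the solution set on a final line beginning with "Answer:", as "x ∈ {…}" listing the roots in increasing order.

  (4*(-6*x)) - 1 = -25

Step 1. [(4*(-6*x)) - 1 = -25] 1 comes off first (add 1) ⇒ sub: 4*(-6*x) = -24.
Step 2. [4*(-6*x) = -24] divide by the outer 4. So div: -6*x = -6.
Step 3. [-6*x = -6] leading coefficient -6: divide by -6, so div: x = 1.

Answer: x ∈ {1}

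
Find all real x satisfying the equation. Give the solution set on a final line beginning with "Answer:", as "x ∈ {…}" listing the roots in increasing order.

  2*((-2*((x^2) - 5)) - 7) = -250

Step 1. [2*((-2*((x^2) - 5)) - 7) = -250] leading coefficient 2: divide by 2 ⇒ div: (-2*((x^2) - 5)) - 7 = -125.
Step 2. [(-2*((x^2) - 5)) - 7 = -125] add 7: x sits inside (… - 7). So sub: -2*((x^2) - 5) = -118.
Step 3. [-2*((x^2) - 5) = -118] leading coefficient -2: divide by -2, so div: (x^2) - 5 = 59.
Step 4. [(x^2) - 5 = 59] peel the -5: add 5 from each side. So sub: x^2 = 64.
Step 5. [x^2 = 64] 64 ≥ 0, LHS is (·)² — take ±√. So sqrt: x = 8 or -8.

Answer: x ∈ {-8, 8}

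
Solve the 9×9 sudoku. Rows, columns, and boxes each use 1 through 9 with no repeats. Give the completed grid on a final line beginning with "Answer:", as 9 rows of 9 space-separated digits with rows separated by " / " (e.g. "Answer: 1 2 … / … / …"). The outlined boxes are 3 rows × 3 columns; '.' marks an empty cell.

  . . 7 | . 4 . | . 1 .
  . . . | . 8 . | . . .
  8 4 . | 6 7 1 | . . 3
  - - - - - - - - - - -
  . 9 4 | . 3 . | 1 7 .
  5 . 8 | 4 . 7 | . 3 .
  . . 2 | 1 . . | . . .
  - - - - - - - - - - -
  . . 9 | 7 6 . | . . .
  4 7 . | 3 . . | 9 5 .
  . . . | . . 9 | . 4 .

Step 1. [r4c1∈{6}] only 6 remains possible at r4c1, so r4c1=6.
Step 2. [r6c6∈{5,6,8}] r6c6 is the only open cell in col 6 admitting 6 ⇒ r6c6=6.
Step 3. [r2c8∈{2,6,9}] col 8 places 6 nowhere but r2c8 ⇒ r2c8=6.
Step 4. [r3c3∈{5}] nothing but 5 survives at r3c3 ⇒ r3c3=5.
Step 5. [r3c7∈{2}] r3c7's peers cover all but 2. So r3c7=2.
Step 6. [r7c8∈{2,8}] 2 has one home in col 8: r7c8. So r7c8=2.
Step 7. [r6c2∈{3}] r6c2's peers cover all but 3, so r6c2=3.
Step 8. [r6c8∈{8,9}] col 8 places 8 nowhere but r6c8. So r6c8=8.
Step 9. [r5c2∈{1}] r5c2's peers cover all but 1, so r5c2=1.
Step 10. [r2c2∈{2}] r2c2 is down to just 2 ⇒ r2c2=2.
Step 11. [r9c1∈{1,2,3}] in col 1, 2 fits only at r9c1, so r9c1=2.
Step 12. [r7c6∈{4,5,8}] r7c6 is the only open cell in row 7 admitting 4, so r7c6=4.
Step 13. [r7c2∈{5,8}] across row 7, 5 lands solely at r7c2 ⇒ r7c2=5.
Step 14. [r9c2∈{6,8}] across col 2, 8 lands solely at r9c2, so r9c2=8.
Step 15. [r9c4∈{5}] nothing but 5 survives at r9c4, so r9c4=5.
Step 16. [r6c5∈{5,9}] across col 5, 5 lands solely at r6c5. So r6c5=5.
Step 17. [r6c9∈{4,9}] across row 6, 9 lands solely at r6c9 ⇒ r6c9=9.
Step 18. [r8c6∈{2,8}] r8c6 is the only open cell in box 8 admitting 8 ⇒ r8c6=8.
Step 19. [r4c6∈{2}] r4c6's peers cover all but 2, so r4c6=2.
Step 20. [r2c9∈{4,5,7}] in col 9, 4 fits only at r2c9, so r2c9=4.
Step 21. [r9c9∈{1,6,7}] 7 has one home in col 9: r9c9 ⇒ r9c9=7.
Step 22. [r2c4∈{9}] only 9 remains possible at r2c4. So r2c4=9.
Step 23. [r9c5∈{1}] r9c5 has the single candidate 1. So r9c5=1.
Step 24. [r5c7∈{6}] r5c7's peers cover all but 6. So r5c7=6.
Step 25. [r9c7∈{3}] r9c7's peers cover all but 3. So r9c7=3.
Step 26. [r2c3∈{1,3}] in col 3, 3 fits only at r2c3. So r2c3=3.
Step 27. [r8c3∈{1,6}] r8c3 is the only open cell in col 3 admitting 1, so r8c3=1.
Step 28. [r2c6∈{5}] r2c6 is down to just 5. So r2c6=5.
Step 29. [r1c7∈{5,8}] 5 has one home in col 7: r1c7, so r1c7=5.
Step 30. [r1c9∈{8}] r1c9 is down to just 8. So r1c9=8.
Step 31. [r8c5∈{2}] nothing but 2 survives at r8c5. So r8c5=2.
Step 32. [r2c7∈{7}] r2c7 is down to just 7, so r2c7=7.
Step 33. [r7c9∈{1}] r7c9 is down to just 1, so r7c9=1.
Step 34. [r9c3∈{6}] r9c3 has the single candidate 6 ⇒ r9c3=6.
Step 35. [r6c7∈{4}] r6c7's peers cover all but 4 ⇒ r6c7=4.
Step 36. [r5c5∈{9}] nothing but 9 survives at r5c5 ⇒ r5c5=9.
Step 37. [r3c8∈{9}] r3c8 has the single candidate 9. So r3c8=9.
Step 38. [r8c9∈{6}] r8c9 has the single candidate 6 ⇒ r8c9=6.
Step 39. [r1c4∈{2}] only 2 remains possible at r1c4, so r1c4=2.
Step 40. [r1c1∈{9}] r1c1 has the single candidate 9 ⇒ r1c1=9.
Step 41. [r1c6∈{3}] only 3 remains possible at r1c6. So r1c6=3.
Step 42. [r6c1∈{7}] r6c1's peers cover all but 7. So r6c1=7.
Step 43. [r7c1∈{3}] r7c1's peers cover all but 3 ⇒ r7c1=3.
Step 44. [r2c1∈{1}] only 1 remains possible at r2c1, so r2c1=1.
Step 45. [r4c4∈{8}] nothing but 8 survives at r4c4. So r4c4=8.
Step 46. [r1c2∈{6}] nothing but 6 survives at r1c2. So r1c2=6.
Step 47. [r7c7∈{8}] r7c7 is down to just 8, so r7c7=8.
Step 48. [r4c9∈{5}] r4c9's peers cover all but 5. So r4c9=5.
Step 49. [r5c9∈{2}] r5c9 has the single candidate 2, so r5c9=2.

Answer: 9 6 7 2 4 3 5 1 8 / 1 2 3 9 8 5 7 6 4 / 8 4 5 6 7 1 2 9 3 / 6 9 4 8 3 2 1 7 5 / 5 1 8 4 9 7 6 3 2 / 7 3 2 1 5 6 4 8 9 / 3 5 9 7 6 4 8 2 1 / 4 7 1 3 2 8 9 5 6 / 2 8 6 5 1 9 3 4 7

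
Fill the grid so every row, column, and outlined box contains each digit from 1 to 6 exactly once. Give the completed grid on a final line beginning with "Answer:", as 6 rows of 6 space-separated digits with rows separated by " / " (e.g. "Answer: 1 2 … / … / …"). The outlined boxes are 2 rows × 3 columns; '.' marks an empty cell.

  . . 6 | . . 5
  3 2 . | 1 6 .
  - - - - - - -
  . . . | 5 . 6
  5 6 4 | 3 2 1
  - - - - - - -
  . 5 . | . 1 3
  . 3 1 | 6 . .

Step 1. [r5c3∈{2}] r5c3 has the single candidate 2. So r5c3=2.
Step 2. [r1c2∈{1,4}] across col 2, 4 lands solely at r1c2. So r1c2=4.
Step 3. [r5c4∈{4}] r5c4 has the single candidate 4. So r5c4=4.
Step 4. [r1c1∈{1}] nothing but 1 survives at r1c1, so r1c1=1.
Step 5. [r6c5∈{5}] r6c5 has the single candidate 5, so r6c5=5.
Step 6. [r3c2∈{1}] nothing but 1 survives at r3c2 ⇒ r3c2=1.
Step 7. [r1c4∈{2}] r1c4's peers cover all but 2 ⇒ r1c4=2.
Step 8. [r6c1∈{4}] r6c1's peers cover all but 4. So r6c1=4.
Step 9. [r6c6∈{2}] r6c6 is down to just 2, so r6c6=2.
Step 10. [r3c3∈{3}] r3c3's peers cover all but 3 ⇒ r3c3=3.
Step 11. [r5c1∈{6}] nothing but 6 survives at r5c1, so r5c1=6.
Step 12. [r1c5∈{3}] r1c5's peers cover all but 3, so r1c5=3.
Step 13. [r2c6∈{4}] r2c6's peers cover all but 4, so r2c6=4.
Step 14. [r3c1∈{2}] only 2 remains possible at r3c1 ⇒ r3c1=2.
Step 15. [r3c5∈{4}] r3c5's peers cover all but 4, so r3c5=4.
Step 16. [r2c3∈{5}] nothing but 5 survives at r2c3, so r2c3=5.

Answer: 1 4 6 2 3 5 / 3 2 5 1 6 4 / 2 1 3 5 4 6 / 5 6 4 3 2 1 / 6 5 2 4 1 3 / 4 3 1 6 5 2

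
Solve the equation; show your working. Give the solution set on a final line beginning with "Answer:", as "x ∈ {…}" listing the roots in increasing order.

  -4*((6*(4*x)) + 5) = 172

Step 1. [-4*((6*(4*x)) + 5) = 172] LHS = -4·(…); ÷-4 both sides ⇒ div: (6*(4*x)) + 5 = -43.
Step 2. [(6*(4*x)) + 5 = -43] 5 comes off first (subtract 5). So sub: 6*(4*x) = -48.
Step 3. [6*(4*x) = -48] leading coefficient 6: divide by 6. So div: 4*x = -8.
Step 4. [4*x = -8] 4 out front; divide by 4. So div: x = -2.

Answer: x ∈ {-2}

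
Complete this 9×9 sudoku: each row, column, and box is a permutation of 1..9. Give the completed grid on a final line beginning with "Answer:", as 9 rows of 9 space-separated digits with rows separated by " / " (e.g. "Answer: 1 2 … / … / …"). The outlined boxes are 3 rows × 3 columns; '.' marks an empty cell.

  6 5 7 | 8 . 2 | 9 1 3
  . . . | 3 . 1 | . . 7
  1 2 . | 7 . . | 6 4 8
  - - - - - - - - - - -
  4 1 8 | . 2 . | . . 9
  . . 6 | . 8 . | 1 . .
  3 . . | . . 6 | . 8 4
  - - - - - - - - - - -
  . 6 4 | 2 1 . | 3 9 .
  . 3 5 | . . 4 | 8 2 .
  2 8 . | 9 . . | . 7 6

Step 1. [r4c4∈{5}] r4c4 has the single candidate 5. So r4c4=5.
Step 2. [r6c7∈{2,5,7}] in row 6, 5 fits only at r6c7 ⇒ r6c7=5.
Step 3. [r2c3∈{9}] r2c3's peers cover all but 9, so r2c3=9.
Step 4. [r7c1∈{7}] r7c1 is down to just 7. So r7c1=7.
Step 5. [r2c5∈{4,5,6}] across row 2, 6 lands solely at r2c5. So r2c5=6.
Step 6. [r5c8∈{3}] r5c8 is down to just 3 ⇒ r5c8=3.
Step 7. [r9c5∈{3,5}] col 5 places 3 nowhere but r9c5. So r9c5=3.
Step 8. [r3c5∈{5,9}] in col 5, 5 fits only at r3c5, so r3c5=5.
Step 9. [r6c5∈{7,9}] r6c5 is the only open cell in col 5 admitting 9. So r6c5=9.
Step 10. [r5c6∈{7}] only 7 remains possible at r5c6 ⇒ r5c6=7.
Step 11. [r7c9∈{5}] r7c9's peers cover all but 5. So r7c9=5.
Step 12. [r5c2∈{9}] nothing but 9 survives at r5c2 ⇒ r5c2=9.
Step 13. [r9c7∈{4}] r9c7's peers cover all but 4, so r9c7=4.
Step 14. [r5c9∈{2}] nothing but 2 survives at r5c9 ⇒ r5c9=2.
Step 15. [r5c4∈{4}] nothing but 4 survives at r5c4. So r5c4=4.
Step 16. [r8c1∈{9}] r8c1's peers cover all but 9, so r8c1=9.
Step 17. [r3c6∈{9}] nothing but 9 survives at r3c6. So r3c6=9.
Step 18. [r6c4∈{1}] nothing but 1 survives at r6c4, so r6c4=1.
Step 19. [r6c2∈{7}] nothing but 7 survives at r6c2. So r6c2=7.
Step 20. [r2c1∈{8}] r2c1 has the single candidate 8 ⇒ r2c1=8.
Step 21. [r2c7∈{2}] r2c7's peers cover all but 2, so r2c7=2.
Step 22. [r4c8∈{6}] r4c8 is down to just 6 ⇒ r4c8=6.
Step 23. [r4c7∈{7}] r4c7 has the single candidate 7 ⇒ r4c7=7.
Step 24. [r2c8∈{5}] r2c8 has the single candidate 5. So r2c8=5.
Step 25. [r3c3∈{3}] r3c3 has the single candidate 3 ⇒ r3c3=3.
Step 26. [r7c6∈{8}] r7c6's peers cover all but 8. So r7c6=8.
Step 27. [r6c3∈{2}] r6c3 is down to just 2. So r6c3=2.
Step 28. [r1c5∈{4}] r1c5 is down to just 4, so r1c5=4.
Step 29. [r9c3∈{1}] r9c3's peers cover all but 1 ⇒ r9c3=1.
Step 30. [r5c1∈{5}] r5c1's peers cover all but 5 ⇒ r5c1=5.
Step 31. [r8c5∈{7}] r8c5's peers cover all but 7 ⇒ r8c5=7.
Step 32. [r8c9∈{1}] r8c9 is down to just 1. So r8c9=1.
Step 33. [r2c2∈{4}] only 4 remains possible at r2c2. So r2c2=4.
Step 34. [r8c4∈{6}] r8c4 is down to just 6 ⇒ r8c4=6.
Step 35. [r9c6∈{5}] r9c6's peers cover all but 5, so r9c6=5.
Step 36. [r4c6∈{3}] only 3 remains possible at r4c6 ⇒ r4c6=3.

Answer: 6 5 7 8 4 2 9 1 3 / 8 4 9 3 6 1 2 5 7 / 1 2 3 7 5 9 6 4 8 / 4 1 8 5 2 3 7 6 9 / 5 9 6 4 8 7 1 3 2 / 3 7 2 1 9 6 5 8 4 / 7 6 4 2 1 8 3 9 5 / 9 3 5 6 7 4 8 2 1 / 2 8 1 9 3 5 4 7 6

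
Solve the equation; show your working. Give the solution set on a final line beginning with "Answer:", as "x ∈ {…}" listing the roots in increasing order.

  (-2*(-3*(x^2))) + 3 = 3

Step 1. [(-2*(-3*(x^2))) + 3 = 3] peel the +3: subtract 3 from each side ⇒ sub: -2*(-3*(x^2)) = 0.
Step 2. [-2*(-3*(x^2)) = 0] -2 out front; divide by -2, so div: -3*(x^2) = 0.
Step 3. [-3*(x^2) = 0] -3·(inner) — divide through by -3 ⇒ div: x^2 = 0.
Step 4. [x^2 = 0] LHS squared, RHS 0 ≥ 0: apply √ (±). So sqrt: x = 0.

Answer: x ∈ {0}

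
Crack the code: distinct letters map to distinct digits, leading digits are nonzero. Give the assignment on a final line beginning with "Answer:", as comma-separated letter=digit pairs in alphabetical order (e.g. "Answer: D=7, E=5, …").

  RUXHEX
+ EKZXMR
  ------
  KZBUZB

Step 1. [col 1: X + R ≡ B (mod 10)] column 1 (X + R ≡ B (mod 10), carry-in 0) doesn't pin R yet; pick R=2 and continue, so R=2.
Step 2. [col 1: X + R ≡ B (mod 10)] no forcing yet in column 1 (carry-in 0); B=0 is free and consistent — try it, so B=0.
Step 3. [col 1: X + R ≡ B (mod 10)] column 1: given R=2, B=0, carry-in 0, and digits 0,2 already taken and all letters distinct, X+R≡B (mod 10) forces X=8 ⇒ X=8.
Step 4. [col 2: E + M ≡ Z (mod 10)] column 2 (E + M ≡ Z (mod 10), carry-in 1) doesn't pin E yet; pick E=3 and continue, so E=3.
Step 5. [col 2: E + M ≡ Z (mod 10)] several values work for Z in column 2 (E + M ≡ Z (mod 10), carry-in 1); try Z=1. So Z=1.
Step 6. [col 2: E + M ≡ Z (mod 10)] in column 2 we have E+M≡Z with carry-in 1; given E=3, Z=1 and digits 0,1,2,3,8 already taken and all letters distinct, that pins M to 7 ⇒ M=7.
Step 7. [col 3: H + X ≡ U (mod 10)] U=4 is one option consistent with column 3 (H + X ≡ U (mod 10), carry-in 1) — take it. So U=4.
Step 8. [col 3: H + X ≡ U (mod 10)] from column 3 (X=8, U=4, carry-in 1, digits 0,1,2,3,4,7,8 already taken and all letters distinct): H must equal 5 ⇒ H=5.
Step 9. [col 5: U + K ≡ Z (mod 10)] in column 5 we have U+K≡Z with carry-in 1; given U=4, Z=1 and digits 0,1,2,3,4,5,7,8 already taken and all letters distinct, that pins K to 6, so K=6.

Answer: B=0, E=3, H=5, K=6, M=7, R=2, U=4, X=8, Z=1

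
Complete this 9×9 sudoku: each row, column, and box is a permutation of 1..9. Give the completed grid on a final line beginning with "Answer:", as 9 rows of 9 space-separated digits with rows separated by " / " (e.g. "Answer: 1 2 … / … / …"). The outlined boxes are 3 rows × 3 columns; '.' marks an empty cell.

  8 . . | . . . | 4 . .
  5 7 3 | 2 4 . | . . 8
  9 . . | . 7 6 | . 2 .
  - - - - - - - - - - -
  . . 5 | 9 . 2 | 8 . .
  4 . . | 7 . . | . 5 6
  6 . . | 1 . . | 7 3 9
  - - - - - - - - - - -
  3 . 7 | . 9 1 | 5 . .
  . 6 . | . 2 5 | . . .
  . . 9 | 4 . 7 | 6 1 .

Step 1. [r1c5∈{1,3,5}] across col 5, 1 lands solely at r1c5, so r1c5=1.
Step 2. [r1c2∈{2}] r1c2 is down to just 2. So r1c2=2.
Step 3. [r6c2∈{8}] r6c2's peers cover all but 8. So r6c2=8.
Step 4. [r7c2∈{4}] r7c2's peers cover all but 4 ⇒ r7c2=4.
Step 5. [r3c2∈{1}] only 1 remains possible at r3c2, so r3c2=1.
Step 6. [r3c4∈{3,5,8}] across row 3, 8 lands solely at r3c4. So r3c4=8.
Step 7. [r8c4∈{3}] nothing but 3 survives at r8c4. So r8c4=3.
Step 8. [r4c9∈{1,4}] across col 9, 1 lands solely at r4c9. So r4c9=1.
Step 9. [r9c9∈{2,3}] across row 9, 3 lands solely at r9c9 ⇒ r9c9=3.
Step 10. [r2c6∈{9}] r2c6 is down to just 9, so r2c6=9.
Step 11. [r1c8∈{6,7,9}] row 1 places 9 nowhere but r1c8 ⇒ r1c8=9.
Step 12. [r8c8∈{4,7,8}] col 8 places 7 nowhere but r8c8 ⇒ r8c8=7.
Step 13. [r4c2∈{3}] nothing but 3 survives at r4c2 ⇒ r4c2=3.
Step 14. [r5c6∈{3,8}] across col 6, 8 lands solely at r5c6 ⇒ r5c6=8.
Step 15. [r5c3∈{1,2}] row 5 places 1 nowhere but r5c3, so r5c3=1.
Step 16. [r1c9∈{5,7}] r1c9 is the only open cell in row 1 admitting 7, so r1c9=7.
Step 17. [r8c3∈{8}] r8c3 is down to just 8. So r8c3=8.
Step 18. [r9c1∈{2}] r9c1's peers cover all but 2. So r9c1=2.
Step 19. [r3c7∈{3}] r3c7 is down to just 3. So r3c7=3.
Step 20. [r6c3∈{2}] nothing but 2 survives at r6c3. So r6c3=2.
Step 21. [r9c5∈{8}] only 8 remains possible at r9c5. So r9c5=8.
Step 22. [r4c1∈{7}] r4c1's peers cover all but 7 ⇒ r4c1=7.
Step 23. [r5c5∈{3}] r5c5 is down to just 3, so r5c5=3.
Step 24. [r6c6∈{4}] r6c6's peers cover all but 4, so r6c6=4.
Step 25. [r8c9∈{4}] r8c9's peers cover all but 4. So r8c9=4.
Step 26. [r3c9∈{5}] r3c9 is down to just 5, so r3c9=5.
Step 27. [r2c8∈{6}] r2c8 has the single candidate 6, so r2c8=6.
Step 28. [r2c7∈{1}] nothing but 1 survives at r2c7 ⇒ r2c7=1.
Step 29. [r5c7∈{2}] nothing but 2 survives at r5c7, so r5c7=2.
Step 30. [r6c5∈{5}] r6c5 has the single candidate 5 ⇒ r6c5=5.
Step 31. [r4c8∈{4}] r4c8's peers cover all but 4, so r4c8=4.
Step 32. [r7c4∈{6}] nothing but 6 survives at r7c4. So r7c4=6.
Step 33. [r8c7∈{9}] r8c7's peers cover all but 9, so r8c7=9.
Step 34. [r7c9∈{2}] r7c9 has the single candidate 2. So r7c9=2.
Step 35. [r1c4∈{5}] r1c4 has the single candidate 5 ⇒ r1c4=5.
Step 36. [r8c1∈{1}] r8c1's peers cover all but 1, so r8c1=1.
Step 37. [r3c3∈{4}] only 4 remains possible at r3c3, so r3c3=4.
Step 38. [r9c2∈{5}] only 5 remains possible at r9c2, so r9c2=5.
Step 39. [r4c5∈{6}] r4c5 has the single candidate 6. So r4c5=6.
Step 40. [r1c6∈{3}] only 3 remains possible at r1c6. So r1c6=3.
Step 41. [r5c2∈{9}] r5c2 is down to just 9 ⇒ r5c2=9.
Step 42. [r1c3∈{6}] r1c3 is down to just 6. So r1c3=6.
Step 43. [r7c8∈{8}] nothing but 8 survives at r7c8. So r7c8=8.

Answer: 8 2 6 5 1 3 4 9 7 / 5 7 3 2 4 9 1 6 8 / 9 1 4 8 7 6 3 2 5 / 7 3 5 9 6 2 8 4 1 / 4 9 1 7 3 8 2 5 6 / 6 8 2 1 5 4 7 3 9 / 3 4 7 6 9 1 5 8 2 / 1 6 8 3 2 5 9 7 4 / 2 5 9 4 8 7 6 1 3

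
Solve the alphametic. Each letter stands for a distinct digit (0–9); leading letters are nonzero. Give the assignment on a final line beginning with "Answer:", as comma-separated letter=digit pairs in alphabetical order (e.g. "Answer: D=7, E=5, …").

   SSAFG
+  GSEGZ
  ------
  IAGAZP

Step 1. [col 1: G + Z ≡ P (mod 10)] several values work for G in column 1 (G + Z ≡ P (mod 10), carry-in 0); try G=7. So G=7.
Step 2. [I] I is the leading digit of a 6-digit sum of two 5-digit numbers; the final carry is exactly 1, so I=1.
Step 3. [col 1: G + Z ≡ P (mod 10)] Z=3 is one option consistent with column 1 (G + Z ≡ P (mod 10), carry-in 0) — take it ⇒ Z=3.
Step 4. [col 1: G + Z ≡ P (mod 10)] column 1 reads G+Z+carry(0)=P with G=7, Z=3; with digits 1,3,7 already taken and all letters distinct, the only value for P is 0. So P=0.
Step 5. [col 2: F + G ≡ Z (mod 10)] column 2: given G=7, Z=3, carry-in 1, and digits 0,1,3,7 already taken and all letters distinct, F+G≡Z (mod 10) forces F=5 ⇒ F=5.
Step 6. [col 3: A + E ≡ A (mod 10)] column 3: given nothing yet, carry-in 1, and digits 0,1,3,5,7 already taken and all letters distinct, A+E≡A (mod 10) forces E=9, so E=9.
Step 7. [col 3: A + E ≡ A (mod 10)] no forcing yet in column 3 (carry-in 1); A=6 is free and consistent — try it. So A=6.
Step 8. [col 4: S + S ≡ G (mod 10)] in column 4 we have S+S≡G with carry-in 1; given G=7 and digits 0,1,3,5,6,7,9 already taken and all letters distinct, that pins S to 8, so S=8.

Answer: A=6, E=9, F=5, G=7, I=1, P=0, S=8, Z=3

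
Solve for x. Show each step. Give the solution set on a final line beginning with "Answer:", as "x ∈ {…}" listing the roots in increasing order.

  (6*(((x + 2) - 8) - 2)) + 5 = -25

Step 1. [(6*(((x + 2) - 8) - 2)) + 5 = -25] peel the +5: subtract 5 from each side, so sub: 6*(((x + 2) - 8) - 2) = -30.
Step 2. [6*(((x + 2) - 8) - 2) = -30] 6·(inner) — divide through by 6, so div: ((x + 2) - 8) - 2 = -5.
Step 3. [((x + 2) - 8) - 2 = -5] the outer -2 inverts by adding 2. So sub: (x + 2) - 8 = -3.
Step 4. [(x + 2) - 8 = -3] peel the -8: add 8 from each side. So sub: x + 2 = 5.
Step 5. [x + 2 = 5] the outer +2 inverts by subtracting 2. So sub: x = 3.

Answer: x ∈ {3}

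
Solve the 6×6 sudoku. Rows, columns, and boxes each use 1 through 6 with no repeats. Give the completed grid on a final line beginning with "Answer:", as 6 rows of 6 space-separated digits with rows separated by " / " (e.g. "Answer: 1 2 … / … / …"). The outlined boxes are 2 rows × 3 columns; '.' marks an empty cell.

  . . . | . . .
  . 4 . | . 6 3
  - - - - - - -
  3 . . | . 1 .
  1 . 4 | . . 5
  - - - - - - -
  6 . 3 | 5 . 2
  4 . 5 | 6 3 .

Step 1. [r4c5∈{2}] r4c5's peers cover all but 2, so r4c5=2.
Step 2. [r1c2∈{1,2,3,5,6}] 3 has one home in row 1: r1c2 ⇒ r1c2=3.
Step 3. [r1c3∈{1,2,6}] r1c3 is the only open cell in row 1 admitting 6 ⇒ r1c3=6.
Step 4. [r1c5∈{4,5}] r1c5 is the only open cell in col 5 admitting 5 ⇒ r1c5=5.
Step 5. [r1c1∈{2}] r1c1 is down to just 2, so r1c1=2.
Step 6. [r3c4∈{4}] nothing but 4 survives at r3c4 ⇒ r3c4=4.
Step 7. [r1c4∈{1}] r1c4 has the single candidate 1 ⇒ r1c4=1.
Step 8. [r3c2∈{2,5,6}] r3c2 is the only open cell in row 3 admitting 5 ⇒ r3c2=5.
Step 9. [r6c6∈{1}] r6c6's peers cover all but 1. So r6c6=1.
Step 10. [r1c6∈{4}] r1c6 is down to just 4, so r1c6=4.
Step 11. [r3c6∈{6}] r3c6 is down to just 6 ⇒ r3c6=6.
Step 12. [r2c3∈{1}] r2c3 is down to just 1. So r2c3=1.
Step 13. [r2c4∈{2}] r2c4's peers cover all but 2. So r2c4=2.
Step 14. [r4c2∈{6}] nothing but 6 survives at r4c2 ⇒ r4c2=6.
Step 15. [r4c4∈{3}] only 3 remains possible at r4c4. So r4c4=3.
Step 16. [r5c2∈{1}] r5c2 has the single candidate 1 ⇒ r5c2=1.
Step 17. [r5c5∈{4}] r5c5's peers cover all but 4. So r5c5=4.
Step 18. [r3c3∈{2}] r3c3 has the single candidate 2. So r3c3=2.
Step 19. [r2c1∈{5}] r2c1 has the single candidate 5, so r2c1=5.
Step 20. [r6c2∈{2}] nothing but 2 survives at r6c2. So r6c2=2.

Answer: 2 3 6 1 5 4 / 5 4 1 2 6 3 / 3 5 2 4 1 6 / 1 6 4 3 2 5 / 6 1 3 5 4 2 / 4 2 5 6 3 1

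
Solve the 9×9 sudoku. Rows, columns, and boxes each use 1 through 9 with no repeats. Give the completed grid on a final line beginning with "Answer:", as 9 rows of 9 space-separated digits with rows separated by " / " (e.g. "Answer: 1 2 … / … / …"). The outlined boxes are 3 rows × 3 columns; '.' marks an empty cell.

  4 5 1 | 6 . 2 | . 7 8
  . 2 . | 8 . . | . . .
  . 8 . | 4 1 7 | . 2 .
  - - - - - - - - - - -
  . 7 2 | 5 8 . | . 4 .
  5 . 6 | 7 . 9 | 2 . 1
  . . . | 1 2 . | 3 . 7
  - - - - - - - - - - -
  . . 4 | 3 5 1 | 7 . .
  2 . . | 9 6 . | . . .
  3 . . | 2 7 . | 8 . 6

Step 1. [r1c7∈{9}] nothing but 9 survives at r1c7 ⇒ r1c7=9.
Step 2. [r6c8∈{5,6,8,9}] row 6 places 5 nowhere but r6c8. So r6c8=5.
Step 3. [r2c8∈{1,3,6}] col 8 places 6 nowhere but r2c8, so r2c8=6.
Step 4. [r7c1∈{6,8,9}] in row 7, 8 fits only at r7c1 ⇒ r7c1=8.
Step 5. [r6c1∈{9}] r6c1 has the single candidate 9. So r6c1=9.
Step 6. [r3c7∈{5}] only 5 remains possible at r3c7, so r3c7=5.
Step 7. [r1c5∈{3}] nothing but 3 survives at r1c5 ⇒ r1c5=3.
Step 8. [r8c9∈{3,4,5}] in col 9, 5 fits only at r8c9. So r8c9=5.
Step 9. [r8c7∈{1,4}] r8c7 is the only open cell in box 9 admitting 4, so r8c7=4.
Step 10. [r7c8∈{9}] r7c8's peers cover all but 9. So r7c8=9.
Step 11. [r3c3∈{3,9}] row 3 places 9 nowhere but r3c3. So r3c3=9.
Step 12. [r6c6∈{4,6}] r6c6 is the only open cell in row 6 admitting 6 ⇒ r6c6=6.
Step 13. [r8c2∈{1}] r8c2's peers cover all but 1. So r8c2=1.
Step 14. [r2c3∈{3,7}] across col 3, 3 lands solely at r2c3, so r2c3=3.
Step 15. [r5c5∈{4}] r5c5 has the single candidate 4. So r5c5=4.
Step 16. [r2c6∈{5}] r2c6's peers cover all but 5 ⇒ r2c6=5.
Step 17. [r5c2∈{3}] r5c2's peers cover all but 3. So r5c2=3.
Step 18. [r9c2∈{9}] only 9 remains possible at r9c2. So r9c2=9.
Step 19. [r3c1∈{6}] r3c1 has the single candidate 6, so r3c1=6.
Step 20. [r4c6∈{3}] r4c6 is down to just 3. So r4c6=3.
Step 21. [r5c8∈{8}] r5c8's peers cover all but 8 ⇒ r5c8=8.
Step 22. [r8c8∈{3}] r8c8's peers cover all but 3. So r8c8=3.
Step 23. [r6c2∈{4}] only 4 remains possible at r6c2. So r6c2=4.
Step 24. [r2c7∈{1}] only 1 remains possible at r2c7 ⇒ r2c7=1.
Step 25. [r2c5∈{9}] nothing but 9 survives at r2c5, so r2c5=9.
Step 26. [r6c3∈{8}] r6c3's peers cover all but 8 ⇒ r6c3=8.
Step 27. [r4c9∈{9}] only 9 remains possible at r4c9, so r4c9=9.
Step 28. [r4c1∈{1}] only 1 remains possible at r4c1, so r4c1=1.
Step 29. [r4c7∈{6}] r4c7 is down to just 6. So r4c7=6.
Step 30. [r7c2∈{6}] r7c2 is down to just 6, so r7c2=6.
Step 31. [r8c6∈{8}] only 8 remains possible at r8c6 ⇒ r8c6=8.
Step 32. [r9c8∈{1}] only 1 remains possible at r9c8. So r9c8=1.
Step 33. [r9c3∈{5}] r9c3 is down to just 5 ⇒ r9c3=5.
Step 34. [r3c9∈{3}] r3c9's peers cover all but 3. So r3c9=3.
Step 35. [r2c1∈{7}] r2c1 has the single candidate 7 ⇒ r2c1=7.
Step 36. [r8c3∈{7}] r8c3 is down to just 7. So r8c3=7.
Step 37. [r7c9∈{2}] nothing but 2 survives at r7c9. So r7c9=2.
Step 38. [r2c9∈{4}] nothing but 4 survives at r2c9, so r2c9=4.
Step 39. [r9c6∈{4}] r9c6's peers cover all but 4. So r9c6=4.

Answer: 4 5 1 6 3 2 9 7 8 / 7 2 3 8 9 5 1 6 4 / 6 8 9 4 1 7 5 2 3 / 1 7 2 5 8 3 6 4 9 / 5 3 6 7 4 9 2 8 1 / 9 4 8 1 2 6 3 5 7 / 8 6 4 3 5 1 7 9 2 / 2 1 7 9 6 8 4 3 5 / 3 9 5 2 7 4 8 1 6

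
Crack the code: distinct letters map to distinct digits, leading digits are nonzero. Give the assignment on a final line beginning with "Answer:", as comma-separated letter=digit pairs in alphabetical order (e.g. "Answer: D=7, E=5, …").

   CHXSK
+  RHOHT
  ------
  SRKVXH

Step 1. [S] S is the leading digit of a 6-digit sum of two 5-digit numbers; the final carry is exactly 1, so S=1.
Step 2. [col 1: K + T ≡ H (mod 10)] column 1 (K + T ≡ H (mod 10), carry-in 0) doesn't pin K yet; pick K=5 and continue, so K=5.
Step 3. [col 1: K + T ≡ H (mod 10)] no forcing yet in column 1 (carry-in 0); T=2 is free and consistent — try it. So T=2.
Step 4. [col 1: K + T ≡ H (mod 10)] column 1 reads K+T+carry(0)=H with K=5, T=2; with digits 1,2,5 already taken and all letters distinct, the only value for H is 7, so H=7.
Step 5. [col 2: S + H ≡ X (mod 10)] in column 2 we have S+H≡X with carry-in 0; given S=1, H=7 and digits 1,2,5,7 already taken and all letters distinct, that pins X to 8, so X=8.
Step 6. [col 3: X + O ≡ V (mod 10)] from column 3 (X=8, carry-in 0, digits 1,2,5,7,8 already taken and all letters distinct): O must equal 6. So O=6.
Step 7. [col 3: X + O ≡ V (mod 10)] from column 3 (X=8, O=6, carry-in 0, digits 1,2,5,6,7,8 already taken and all letters distinct): V must equal 4, so V=4.
Step 8. [col 5: C + R ≡ R (mod 10)] from column 5 (nothing yet, carry-in 1, digits 1,2,4,5,6,7,8 already taken and all letters distinct): C must equal 9 ⇒ C=9.
Step 9. [col 5: C + R ≡ R (mod 10)] R=3 is one option consistent with column 5 (C + R ≡ R (mod 10), carry-in 1) — take it. So R=3.

Answer: C=9, H=7, K=5, O=6, R=3, S=1, T=2, V=4, X=8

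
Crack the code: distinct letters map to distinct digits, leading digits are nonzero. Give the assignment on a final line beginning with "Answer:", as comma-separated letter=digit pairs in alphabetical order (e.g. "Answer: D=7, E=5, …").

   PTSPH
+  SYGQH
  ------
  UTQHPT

Step 1. [U] the sum has 6 digits but both addends have 5; that extra leading digit U is the final carry, namely 1. So U=1.
Step 2. [col 1: H + H ≡ T (mod 10)] column 1 (H + H ≡ T (mod 10), carry-in 0) doesn't pin H yet; pick H=7 and continue, so H=7.
Step 3. [col 1: H + H ≡ T (mod 10)] column 1 reads H+H+carry(0)=T with H=7; with digits 1,7 already taken and all letters distinct, the only value for T is 4 ⇒ T=4.
Step 4. [col 2: P + Q ≡ P (mod 10)] in column 2 we have P+Q≡P with carry-in 1; given nothing yet and digits 1,4,7 already taken and all letters distinct, that pins Q to 9, so Q=9.
Step 5. [col 2: P + Q ≡ P (mod 10)] several values work for P in column 2 (P + Q ≡ P (mod 10), carry-in 1); try P=8 ⇒ P=8.
Step 6. [col 3: S + G ≡ H (mod 10)] column 3 (S + G ≡ H (mod 10), carry-in 1) doesn't pin S yet; pick S=6 and continue. So S=6.
Step 7. [col 3: S + G ≡ H (mod 10)] column 3: given S=6, H=7, carry-in 1, and digits 1,4,6,7,8,9 already taken and all letters distinct, S+G≡H (mod 10) forces G=0 ⇒ G=0.
Step 8. [col 4: T + Y ≡ Q (mod 10)] in column 4 we have T+Y≡Q with carry-in 0; given T=4, Q=9 and digits 0,1,4,6,7,8,9 already taken and all letters distinct, that pins Y to 5, so Y=5.

Answer: G=0, H=7, P=8, Q=9, S=6, T=4, U=1, Y=5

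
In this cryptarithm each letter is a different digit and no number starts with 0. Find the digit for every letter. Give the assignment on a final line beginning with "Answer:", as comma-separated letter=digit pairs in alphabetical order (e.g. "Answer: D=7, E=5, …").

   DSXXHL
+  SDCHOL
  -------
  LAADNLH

Step 1. [col 1: L + L ≡ H (mod 10)] column 1 (L + L ≡ H (mod 10), carry-in 0) doesn't pin H yet; pick H=2 and continue, so H=2.
Step 2. [col 1: L + L ≡ H (mod 10)] no forcing yet in column 1 (carry-in 0); L=1 is free and consistent — try it. So L=1.
Step 3. [col 2: H + O ≡ L (mod 10)] column 2: given H=2, L=1, carry-in 0, and digits 1,2 already taken and all letters distinct, H+O≡L (mod 10) forces O=9 ⇒ O=9.
Step 4. [col 3: X + H ≡ N (mod 10)] column 3 (X + H ≡ N (mod 10), carry-in 1) doesn't pin N yet; pick N=0 and continue, so N=0.
Step 5. [col 3: X + H ≡ N (mod 10)] from column 3 (H=2, N=0, carry-in 1, digits 0,1,2,9 already taken and all letters distinct): X must equal 7, so X=7.
Step 6. [col 4: X + C ≡ D (mod 10)] column 4 (X + C ≡ D (mod 10), carry-in 1) doesn't pin D yet; pick D=4 and continue, so D=4.
Step 7. [col 4: X + C ≡ D (mod 10)] from column 4 (X=7, D=4, carry-in 1, digits 0,1,2,4,7,9 already taken and all letters distinct): C must equal 6 ⇒ C=6.
Step 8. [col 5: S + D ≡ A (mod 10)] no forcing yet in column 5 (carry-in 1); S=8 is free and consistent — try it. So S=8.
Step 9. [col 5: S + D ≡ A (mod 10)] from column 5 (S=8, D=4, carry-in 1, digits 0,1,2,4,6,7,8,9 already taken and all letters distinct): A must equal 3, so A=3.

Answer: A=3, C=6, D=4, H=2, L=1, N=0, O=9, S=8, X=7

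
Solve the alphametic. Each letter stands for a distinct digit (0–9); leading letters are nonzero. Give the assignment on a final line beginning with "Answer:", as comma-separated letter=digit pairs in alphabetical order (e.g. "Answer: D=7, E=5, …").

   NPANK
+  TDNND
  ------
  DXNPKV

Step 1. [col 1: K + D ≡ V (mod 10)] no forcing yet in column 1 (carry-in 0); K=2 is free and consistent — try it. So K=2.
Step 2. [col 1: K + D ≡ V (mod 10)] several values work for V in column 1 (K + D ≡ V (mod 10), carry-in 0); try V=3. So V=3.
Step 3. [col 1: K + D ≡ V (mod 10)] in column 1 we have K+D≡V with carry-in 0; given K=2, V=3 and digits 2,3 already taken and all letters distinct, that pins D to 1, so D=1.
Step 4. [col 2: N + N ≡ K (mod 10)] column 2: given K=2, carry-in 0, and digits 1,2,3 already taken and all letters distinct, N+N≡K (mod 10) forces N=6. So N=6.
Step 5. [col 3: A + N ≡ P (mod 10)] column 3 (A + N ≡ P (mod 10), carry-in 1) doesn't pin P yet; pick P=4 and continue. So P=4.
Step 6. [col 3: A + N ≡ P (mod 10)] in column 3 we have A+N≡P with carry-in 1; given N=6, P=4 and digits 1,2,3,4,6 already taken and all letters distinct, that pins A to 7 ⇒ A=7.
Step 7. [col 5: N + T ≡ X (mod 10)] column 5: given N=6, carry-in 0, and digits 1,2,3,4,6,7 already taken and all letters distinct, N+T≡X (mod 10) forces X=5. So X=5.
Step 8. [col 5: N + T ≡ X (mod 10)] from column 5 (N=6, X=5, carry-in 0, digits 1,2,3,4,5,6,7 already taken and all letters distinct): T must equal 9. So T=9.

Answer: A=7, D=1, K=2, N=6, P=4, T=9, V=3, X=5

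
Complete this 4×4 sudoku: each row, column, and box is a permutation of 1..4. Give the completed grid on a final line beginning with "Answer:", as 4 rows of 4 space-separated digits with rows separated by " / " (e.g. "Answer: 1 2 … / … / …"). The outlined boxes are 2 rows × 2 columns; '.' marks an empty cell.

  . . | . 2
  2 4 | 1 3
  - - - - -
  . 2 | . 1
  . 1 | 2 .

Step 1. [r4c1∈{3,4}] across row 4, 3 lands solely at r4c1 ⇒ r4c1=3.
Step 2. [r4c4∈{4}] r4c4 is down to just 4 ⇒ r4c4=4.
Step 3. [r1c3∈{4}] r1c3's peers cover all but 4. So r1c3=4.
Step 4. [r1c2∈{3}] r1c2 is down to just 3. So r1c2=3.
Step 5. [r1c1∈{1}] r1c1 has the single candidate 1, so r1c1=1.
Step 6. [r3c1∈{4}] only 4 remains possible at r3c1. So r3c1=4.
Step 7. [r3c3∈{3}] r3c3 is down to just 3 ⇒ r3c3=3.

Answer: 1 3 4 2 / 2 4 1 3 / 4 2 3 1 / 3 1 2 4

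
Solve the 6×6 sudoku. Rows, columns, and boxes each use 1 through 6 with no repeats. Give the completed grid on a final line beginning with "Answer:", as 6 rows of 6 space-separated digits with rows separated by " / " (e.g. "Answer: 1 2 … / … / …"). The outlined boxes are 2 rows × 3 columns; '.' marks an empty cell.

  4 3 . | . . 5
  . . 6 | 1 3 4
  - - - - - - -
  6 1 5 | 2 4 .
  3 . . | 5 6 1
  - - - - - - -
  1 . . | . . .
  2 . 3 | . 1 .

Step 1. [r5c3∈{4}] r5c3 is down to just 4 ⇒ r5c3=4.
Step 2. [r6c6∈{6}] nothing but 6 survives at r6c6, so r6c6=6.
Step 3. [r2c2∈{2,5}] across row 2, 2 lands solely at r2c2, so r2c2=2.
Step 4. [r5c5∈{2,5}] in col 5, 5 fits only at r5c5. So r5c5=5.
Step 5. [r3c6∈{3}] only 3 remains possible at r3c6 ⇒ r3c6=3.
Step 6. [r6c2∈{5}] r6c2's peers cover all but 5, so r6c2=5.
Step 7. [r4c3∈{2}] r4c3 has the single candidate 2. So r4c3=2.
Step 8. [r1c3∈{1}] r1c3 is down to just 1, so r1c3=1.
Step 9. [r5c4∈{3}] nothing but 3 survives at r5c4 ⇒ r5c4=3.
Step 10. [r2c1∈{5}] only 5 remains possible at r2c1, so r2c1=5.
Step 11. [r4c2∈{4}] r4c2 has the single candidate 4. So r4c2=4.
Step 12. [r1c4∈{6}] r1c4 is down to just 6, so r1c4=6.
Step 13. [r5c2∈{6}] nothing but 6 survives at r5c2 ⇒ r5c2=6.
Step 14. [r1c5∈{2}] r1c5's peers cover all but 2 ⇒ r1c5=2.
Step 15. [r5c6∈{2}] r5c6 is down to just 2, so r5c6=2.
Step 16. [r6c4∈{4}] r6c4 is down to just 4 ⇒ r6c4=4.

Answer: 4 3 1 6 2 5 / 5 2 6 1 3 4 / 6 1 5 2 4 3 / 3 4 2 5 6 1 / 1 6 4 3 5 2 / 2 5 3 4 1 6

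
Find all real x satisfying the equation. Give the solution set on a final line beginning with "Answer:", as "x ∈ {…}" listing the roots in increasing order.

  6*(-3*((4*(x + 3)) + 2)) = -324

Step 1. [6*(-3*((4*(x + 3)) + 2)) = -324] LHS = 6·(…); ÷6 both sides ⇒ div: -3*((4*(x + 3)) + 2) = -54.
Step 2. [-3*((4*(x + 3)) + 2) = -54] LHS = -3·(…); ÷-3 both sides ⇒ div: (4*(x + 3)) + 2 = 18.
Step 3. [(4*(x + 3)) + 2 = 18] 2 comes off first (subtract 2) ⇒ sub: 4*(x + 3) = 16.
Step 4. [4*(x + 3) = 16] LHS = 4·(…); ÷4 both sides. So div: x + 3 = 4.
Step 5. [x + 3 = 4] 3 comes off first (subtract 3), so sub: x = 1.

Answer: x ∈ {1}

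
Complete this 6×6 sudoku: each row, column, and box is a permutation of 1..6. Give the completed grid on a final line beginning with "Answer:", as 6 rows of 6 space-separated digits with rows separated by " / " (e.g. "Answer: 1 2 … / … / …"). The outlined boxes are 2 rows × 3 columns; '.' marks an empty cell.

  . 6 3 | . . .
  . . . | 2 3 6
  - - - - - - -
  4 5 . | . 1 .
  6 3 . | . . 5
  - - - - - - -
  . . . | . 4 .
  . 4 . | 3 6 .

Step 1. [r5c2∈{1,2}] col 2 places 2 nowhere but r5c2. So r5c2=2.
Step 2. [r5c6∈{1}] r5c6's peers cover all but 1 ⇒ r5c6=1.
Step 3. [r4c3∈{1,2}] r4c3 is the only open cell in row 4 admitting 1 ⇒ r4c3=1.
Step 4. [r6c3∈{5}] only 5 remains possible at r6c3 ⇒ r6c3=5.
Step 5. [r1c4∈{1,4,5}] across col 4, 1 lands solely at r1c4, so r1c4=1.
Step 6. [r2c1∈{1,5}] 5 has one home in row 2: r2c1. So r2c1=5.
Step 7. [r3c3∈{2}] only 2 remains possible at r3c3 ⇒ r3c3=2.
Step 8. [r2c3∈{4}] r2c3 is down to just 4. So r2c3=4.
Step 9. [r3c6∈{3}] r3c6 has the single candidate 3, so r3c6=3.
Step 10. [r4c4∈{4}] r4c4 is down to just 4, so r4c4=4.
Step 11. [r3c4∈{6}] nothing but 6 survives at r3c4 ⇒ r3c4=6.
Step 12. [r5c3∈{6}] only 6 remains possible at r5c3 ⇒ r5c3=6.
Step 13. [r1c6∈{4}] r1c6 has the single candidate 4 ⇒ r1c6=4.
Step 14. [r4c5∈{2}] r4c5 has the single candidate 2 ⇒ r4c5=2.
Step 15. [r1c5∈{5}] r1c5 has the single candidate 5. So r1c5=5.
Step 16. [r1c1∈{2}] r1c1 has the single candidate 2 ⇒ r1c1=2.
Step 17. [r2c2∈{1}] r2c2 is down to just 1, so r2c2=1.
Step 18. [r6c6∈{2}] r6c6's peers cover all but 2 ⇒ r6c6=2.
Step 19. [r6c1∈{1}] only 1 remains possible at r6c1. So r6c1=1.
Step 20. [r5c1∈{3}] only 3 remains possible at r5c1 ⇒ r5c1=3.
Step 21. [r5c4∈{5}] r5c4 has the single candidate 5, so r5c4=5.

Answer: 2 6 3 1 5 4 / 5 1 4 2 3 6 / 4 5 2 6 1 3 / 6 3 1 4 2 5 / 3 2 6 5 4 1 / 1 4 5 3 6 2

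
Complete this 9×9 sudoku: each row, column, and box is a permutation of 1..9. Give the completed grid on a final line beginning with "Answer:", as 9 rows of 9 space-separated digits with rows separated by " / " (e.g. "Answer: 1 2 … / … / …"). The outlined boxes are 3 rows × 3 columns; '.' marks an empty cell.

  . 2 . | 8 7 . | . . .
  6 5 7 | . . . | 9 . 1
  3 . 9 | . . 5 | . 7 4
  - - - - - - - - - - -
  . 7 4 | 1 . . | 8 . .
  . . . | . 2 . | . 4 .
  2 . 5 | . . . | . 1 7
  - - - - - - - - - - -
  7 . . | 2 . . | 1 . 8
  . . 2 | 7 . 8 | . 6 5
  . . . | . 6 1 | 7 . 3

Step 1. [r4c1∈{9}] r4c1's peers cover all but 9. So r4c1=9.
Step 2. [r1c6∈{3,4,6,9}] row 1 places 9 nowhere but r1c6, so r1c6=9.
Step 3. [r7c5∈{3,4,5,9}] 5 has one home in row 7: r7c5. So r7c5=5.
Step 4. [r4c5∈{3}] r4c5's peers cover all but 3. So r4c5=3.
Step 5. [r8c2∈{1,3,4,9}] in row 8, 3 fits only at r8c2. So r8c2=3.
Step 6. [r4c6∈{6}] r4c6 is down to just 6 ⇒ r4c6=6.
Step 7. [r3c2∈{1,8}] 8 has one home in row 3: r3c2. So r3c2=8.
Step 8. [r6c6∈{4}] only 4 remains possible at r6c6 ⇒ r6c6=4.
Step 9. [r7c2∈{4,6,9}] r7c2 is the only open cell in row 7 admitting 4 ⇒ r7c2=4.
Step 10. [r5c3∈{1,3,6,8}] in col 3, 3 fits only at r5c3 ⇒ r5c3=3.
Step 11. [r1c9∈{6}] r1c9's peers cover all but 6 ⇒ r1c9=6.
Step 12. [r6c4∈{9}] r6c4 has the single candidate 9, so r6c4=9.
Step 13. [r2c4∈{3,4}] across col 4, 3 lands solely at r2c4 ⇒ r2c4=3.
Step 14. [r9c8∈{2,9}] across row 9, 2 lands solely at r9c8 ⇒ r9c8=2.
Step 15. [r1c8∈{3,5}] in col 8, 3 fits only at r1c8. So r1c8=3.
Step 16. [r8c1∈{1}] r8c1's peers cover all but 1 ⇒ r8c1=1.
Step 17. [r6c2∈{6}] r6c2's peers cover all but 6 ⇒ r6c2=6.
Step 18. [r8c7∈{4}] r8c7 is down to just 4, so r8c7=4.
Step 19. [r4c8∈{5}] only 5 remains possible at r4c8. So r4c8=5.
Step 20. [r9c3∈{8}] nothing but 8 survives at r9c3. So r9c3=8.
Step 21. [r1c1∈{4}] r1c1 is down to just 4. So r1c1=4.
Step 22. [r3c4∈{6}] r3c4's peers cover all but 6. So r3c4=6.
Step 23. [r9c4∈{4}] r9c4 has the single candidate 4 ⇒ r9c4=4.
Step 24. [r6c7∈{3}] nothing but 3 survives at r6c7. So r6c7=3.
Step 25. [r1c7∈{5}] r1c7 is down to just 5, so r1c7=5.
Step 26. [r6c5∈{8}] r6c5's peers cover all but 8 ⇒ r6c5=8.
Step 27. [r2c5∈{4}] r2c5 has the single candidate 4, so r2c5=4.
Step 28. [r7c6∈{3}] nothing but 3 survives at r7c6 ⇒ r7c6=3.
Step 29. [r5c4∈{5}] only 5 remains possible at r5c4. So r5c4=5.
Step 30. [r5c2∈{1}] r5c2 has the single candidate 1 ⇒ r5c2=1.
Step 31. [r2c8∈{8}] r2c8 is down to just 8, so r2c8=8.
Step 32. [r5c9∈{9}] r5c9 is down to just 9 ⇒ r5c9=9.
Step 33. [r5c6∈{7}] r5c6 has the single candidate 7 ⇒ r5c6=7.
Step 34. [r7c8∈{9}] only 9 remains possible at r7c8. So r7c8=9.
Step 35. [r7c3∈{6}] r7c3 has the single candidate 6 ⇒ r7c3=6.
Step 36. [r5c1∈{8}] nothing but 8 survives at r5c1 ⇒ r5c1=8.
Step 37. [r8c5∈{9}] r8c5 is down to just 9 ⇒ r8c5=9.
Step 38. [r9c1∈{5}] r9c1 is down to just 5. So r9c1=5.
Step 39. [r3c7∈{2}] r3c7 is down to just 2, so r3c7=2.
Step 40. [r9c2∈{9}] r9c2 is down to just 9. So r9c2=9.
Step 41. [r1c3∈{1}] r1c3 is down to just 1 ⇒ r1c3=1.
Step 42. [r4c9∈{2}] r4c9 has the single candidate 2, so r4c9=2.
Step 43. [r3c5∈{1}] r3c5 has the single candidate 1. So r3c5=1.
Step 44. [r2c6∈{2}] nothing but 2 survives at r2c6, so r2c6=2.
Step 45. [r5c7∈{6}] r5c7's peers cover all but 6. So r5c7=6.

Answer: 4 2 1 8 7 9 5 3 6 / 6 5 7 3 4 2 9 8 1 / 3 8 9 6 1 5 2 7 4 / 9 7 4 1 3 6 8 5 2 / 8 1 3 5 2 7 6 4 9 / 2 6 5 9 8 4 3 1 7 / 7 4 6 2 5 3 1 9 8 / 1 3 2 7 9 8 4 6 5 / 5 9 8 4 6 1 7 2 3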